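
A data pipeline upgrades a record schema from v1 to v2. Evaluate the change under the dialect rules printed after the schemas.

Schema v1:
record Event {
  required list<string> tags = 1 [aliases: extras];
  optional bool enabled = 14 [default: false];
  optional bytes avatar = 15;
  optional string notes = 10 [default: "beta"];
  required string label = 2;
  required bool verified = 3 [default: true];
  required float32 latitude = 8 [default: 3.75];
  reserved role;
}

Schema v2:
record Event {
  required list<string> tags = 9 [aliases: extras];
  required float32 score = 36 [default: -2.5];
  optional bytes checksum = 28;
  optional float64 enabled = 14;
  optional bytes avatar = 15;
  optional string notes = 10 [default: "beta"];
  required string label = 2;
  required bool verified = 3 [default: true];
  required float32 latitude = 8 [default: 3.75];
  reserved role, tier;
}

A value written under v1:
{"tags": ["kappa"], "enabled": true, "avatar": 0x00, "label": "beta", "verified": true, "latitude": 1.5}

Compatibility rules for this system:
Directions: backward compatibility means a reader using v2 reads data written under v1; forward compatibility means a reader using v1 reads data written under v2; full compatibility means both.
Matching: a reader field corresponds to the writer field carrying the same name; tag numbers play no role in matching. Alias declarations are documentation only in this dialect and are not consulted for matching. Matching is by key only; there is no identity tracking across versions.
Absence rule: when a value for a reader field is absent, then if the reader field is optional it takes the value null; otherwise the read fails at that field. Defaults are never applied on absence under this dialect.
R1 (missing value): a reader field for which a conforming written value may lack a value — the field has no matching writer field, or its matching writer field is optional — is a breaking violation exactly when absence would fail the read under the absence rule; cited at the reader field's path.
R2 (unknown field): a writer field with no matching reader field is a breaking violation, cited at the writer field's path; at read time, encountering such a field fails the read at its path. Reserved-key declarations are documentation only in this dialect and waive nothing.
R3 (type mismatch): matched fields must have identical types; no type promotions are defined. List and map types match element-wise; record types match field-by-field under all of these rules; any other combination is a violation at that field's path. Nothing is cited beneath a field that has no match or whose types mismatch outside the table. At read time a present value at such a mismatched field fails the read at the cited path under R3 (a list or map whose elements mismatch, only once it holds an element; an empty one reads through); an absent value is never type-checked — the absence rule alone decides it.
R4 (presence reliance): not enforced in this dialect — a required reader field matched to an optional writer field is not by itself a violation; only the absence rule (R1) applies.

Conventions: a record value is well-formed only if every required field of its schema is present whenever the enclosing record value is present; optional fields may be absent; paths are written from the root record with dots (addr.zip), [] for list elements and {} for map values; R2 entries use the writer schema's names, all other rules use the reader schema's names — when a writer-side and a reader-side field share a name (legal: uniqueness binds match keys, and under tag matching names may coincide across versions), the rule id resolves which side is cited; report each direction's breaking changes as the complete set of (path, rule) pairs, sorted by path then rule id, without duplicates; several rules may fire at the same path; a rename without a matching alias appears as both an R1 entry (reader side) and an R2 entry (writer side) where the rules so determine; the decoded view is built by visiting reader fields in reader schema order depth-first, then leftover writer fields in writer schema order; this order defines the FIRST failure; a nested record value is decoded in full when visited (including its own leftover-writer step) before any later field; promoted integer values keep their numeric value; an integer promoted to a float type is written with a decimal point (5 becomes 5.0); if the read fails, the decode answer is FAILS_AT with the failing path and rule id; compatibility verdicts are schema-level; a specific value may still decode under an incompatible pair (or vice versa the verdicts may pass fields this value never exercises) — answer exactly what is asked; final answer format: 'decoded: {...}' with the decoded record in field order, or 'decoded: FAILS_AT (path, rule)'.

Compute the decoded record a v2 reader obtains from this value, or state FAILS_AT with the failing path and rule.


decoded: FAILS_AT (score, R1)

each type pair in Event: writer, then reader
decode (reader v2):
  tags := ["kappa"]
  read fails at score under R1 (no fill)
  => FAILS_AT (score, R1)
remaining Event differences; none change what is asked:
  added field checksum to record Event: optional bytes, tag 28 (in v2 it sits immediately before enabled) -> shifts the Event verdicts, not this decode
  field tags in record Event: tag 1 changed to 9 -> triggers nothing under the printed rules; the Event answer is the same either way
  field enabled in record Event: type bool changed to float64 (its default is dropped) -> shifts the Event verdicts, not this decode


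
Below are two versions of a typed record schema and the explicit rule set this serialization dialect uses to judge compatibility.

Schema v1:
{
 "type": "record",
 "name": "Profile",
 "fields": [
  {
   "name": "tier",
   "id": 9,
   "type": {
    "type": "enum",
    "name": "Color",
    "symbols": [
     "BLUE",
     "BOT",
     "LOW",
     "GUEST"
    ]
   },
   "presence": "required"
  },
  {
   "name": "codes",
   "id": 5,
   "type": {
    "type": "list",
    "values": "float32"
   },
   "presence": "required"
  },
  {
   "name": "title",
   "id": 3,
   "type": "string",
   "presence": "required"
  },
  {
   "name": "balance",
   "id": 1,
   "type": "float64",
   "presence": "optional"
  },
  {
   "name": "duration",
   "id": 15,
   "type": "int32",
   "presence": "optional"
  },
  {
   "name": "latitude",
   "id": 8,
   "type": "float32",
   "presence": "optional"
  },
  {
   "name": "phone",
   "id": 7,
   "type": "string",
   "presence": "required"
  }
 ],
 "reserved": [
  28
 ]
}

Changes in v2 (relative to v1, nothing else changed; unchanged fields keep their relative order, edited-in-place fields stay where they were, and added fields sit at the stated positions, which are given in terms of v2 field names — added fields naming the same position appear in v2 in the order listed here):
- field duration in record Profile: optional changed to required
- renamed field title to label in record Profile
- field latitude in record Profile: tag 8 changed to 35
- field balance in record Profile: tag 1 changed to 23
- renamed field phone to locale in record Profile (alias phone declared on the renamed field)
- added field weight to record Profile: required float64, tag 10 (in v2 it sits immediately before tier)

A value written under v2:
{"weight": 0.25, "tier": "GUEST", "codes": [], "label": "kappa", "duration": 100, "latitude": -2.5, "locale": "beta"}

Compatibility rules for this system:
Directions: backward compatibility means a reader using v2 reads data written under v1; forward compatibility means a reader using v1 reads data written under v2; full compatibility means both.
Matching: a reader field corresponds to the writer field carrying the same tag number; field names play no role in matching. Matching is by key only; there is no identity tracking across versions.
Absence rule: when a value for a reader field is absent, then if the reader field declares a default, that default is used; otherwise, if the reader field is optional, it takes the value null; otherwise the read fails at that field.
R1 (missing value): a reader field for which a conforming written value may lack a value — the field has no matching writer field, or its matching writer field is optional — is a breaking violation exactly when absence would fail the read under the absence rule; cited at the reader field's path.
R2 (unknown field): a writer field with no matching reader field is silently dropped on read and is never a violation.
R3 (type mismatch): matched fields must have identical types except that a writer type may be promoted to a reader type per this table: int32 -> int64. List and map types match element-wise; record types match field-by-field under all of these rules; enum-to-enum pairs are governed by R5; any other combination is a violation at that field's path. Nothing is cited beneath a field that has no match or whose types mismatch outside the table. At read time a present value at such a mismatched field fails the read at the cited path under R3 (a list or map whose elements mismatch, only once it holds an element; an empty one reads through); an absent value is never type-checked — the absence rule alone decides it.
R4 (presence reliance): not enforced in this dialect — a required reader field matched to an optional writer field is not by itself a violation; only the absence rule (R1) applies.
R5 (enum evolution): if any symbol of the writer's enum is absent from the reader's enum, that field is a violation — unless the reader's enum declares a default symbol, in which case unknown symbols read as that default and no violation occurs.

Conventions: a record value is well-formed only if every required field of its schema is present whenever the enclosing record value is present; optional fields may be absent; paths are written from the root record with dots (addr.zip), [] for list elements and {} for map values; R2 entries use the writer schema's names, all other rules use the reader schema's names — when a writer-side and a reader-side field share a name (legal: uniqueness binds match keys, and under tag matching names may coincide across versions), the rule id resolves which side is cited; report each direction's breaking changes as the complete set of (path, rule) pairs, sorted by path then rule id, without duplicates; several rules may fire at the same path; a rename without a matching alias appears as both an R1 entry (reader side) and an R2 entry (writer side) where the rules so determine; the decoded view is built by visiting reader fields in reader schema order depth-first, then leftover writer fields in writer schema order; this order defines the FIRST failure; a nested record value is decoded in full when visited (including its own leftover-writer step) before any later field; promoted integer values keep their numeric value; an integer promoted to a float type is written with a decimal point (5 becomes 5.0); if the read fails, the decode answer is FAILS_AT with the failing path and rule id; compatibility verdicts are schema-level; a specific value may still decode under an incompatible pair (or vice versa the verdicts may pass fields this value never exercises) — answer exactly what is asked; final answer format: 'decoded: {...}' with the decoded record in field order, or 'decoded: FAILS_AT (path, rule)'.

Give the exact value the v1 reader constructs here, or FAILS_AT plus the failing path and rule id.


decoded: {"tier": "GUEST", "codes": [], "title": "kappa", "balance": null, "duration": 100, "latitude": null, "phone": "beta"}

each type pair in Profile: writer, then reader
decoding the Profile value with the v1 reader:
  tier := "GUEST"
  codes := []
  title := "kappa" (from writer label)
  balance := null (absent, optional -> null)
  duration := 100
  latitude := null (absent, optional -> null)
  phone := "beta" (from writer locale)
  writer weight: unknown -> dropped
  writer latitude: unknown -> dropped
  => decoded: {"tier": "GUEST", "codes": [], "title": "kappa", "balance": null, "duration": 100, "latitude": null, "phone": "beta"}
checking off the Profile differences that do not matter here:
  field duration in record Profile: optional changed to required -> changes Profile's schema-level verdicts only — the decode of this value is the same
  renamed field title to label in record Profile -> inert under this dialect — no rule fires on Profile and the result does not move
  field balance in record Profile: tag 1 changed to 23 -> inert under this dialect — no rule fires on Profile and the result does not move
  renamed field phone to locale in record Profile (alias phone declared on the renamed field) -> inert under this dialect — no rule fires on Profile and the result does not move
  added field weight to record Profile: required float64, tag 10 (in v2 it sits immediately before tier) -> changes Profile's schema-level verdicts only — the decode of this value is the same


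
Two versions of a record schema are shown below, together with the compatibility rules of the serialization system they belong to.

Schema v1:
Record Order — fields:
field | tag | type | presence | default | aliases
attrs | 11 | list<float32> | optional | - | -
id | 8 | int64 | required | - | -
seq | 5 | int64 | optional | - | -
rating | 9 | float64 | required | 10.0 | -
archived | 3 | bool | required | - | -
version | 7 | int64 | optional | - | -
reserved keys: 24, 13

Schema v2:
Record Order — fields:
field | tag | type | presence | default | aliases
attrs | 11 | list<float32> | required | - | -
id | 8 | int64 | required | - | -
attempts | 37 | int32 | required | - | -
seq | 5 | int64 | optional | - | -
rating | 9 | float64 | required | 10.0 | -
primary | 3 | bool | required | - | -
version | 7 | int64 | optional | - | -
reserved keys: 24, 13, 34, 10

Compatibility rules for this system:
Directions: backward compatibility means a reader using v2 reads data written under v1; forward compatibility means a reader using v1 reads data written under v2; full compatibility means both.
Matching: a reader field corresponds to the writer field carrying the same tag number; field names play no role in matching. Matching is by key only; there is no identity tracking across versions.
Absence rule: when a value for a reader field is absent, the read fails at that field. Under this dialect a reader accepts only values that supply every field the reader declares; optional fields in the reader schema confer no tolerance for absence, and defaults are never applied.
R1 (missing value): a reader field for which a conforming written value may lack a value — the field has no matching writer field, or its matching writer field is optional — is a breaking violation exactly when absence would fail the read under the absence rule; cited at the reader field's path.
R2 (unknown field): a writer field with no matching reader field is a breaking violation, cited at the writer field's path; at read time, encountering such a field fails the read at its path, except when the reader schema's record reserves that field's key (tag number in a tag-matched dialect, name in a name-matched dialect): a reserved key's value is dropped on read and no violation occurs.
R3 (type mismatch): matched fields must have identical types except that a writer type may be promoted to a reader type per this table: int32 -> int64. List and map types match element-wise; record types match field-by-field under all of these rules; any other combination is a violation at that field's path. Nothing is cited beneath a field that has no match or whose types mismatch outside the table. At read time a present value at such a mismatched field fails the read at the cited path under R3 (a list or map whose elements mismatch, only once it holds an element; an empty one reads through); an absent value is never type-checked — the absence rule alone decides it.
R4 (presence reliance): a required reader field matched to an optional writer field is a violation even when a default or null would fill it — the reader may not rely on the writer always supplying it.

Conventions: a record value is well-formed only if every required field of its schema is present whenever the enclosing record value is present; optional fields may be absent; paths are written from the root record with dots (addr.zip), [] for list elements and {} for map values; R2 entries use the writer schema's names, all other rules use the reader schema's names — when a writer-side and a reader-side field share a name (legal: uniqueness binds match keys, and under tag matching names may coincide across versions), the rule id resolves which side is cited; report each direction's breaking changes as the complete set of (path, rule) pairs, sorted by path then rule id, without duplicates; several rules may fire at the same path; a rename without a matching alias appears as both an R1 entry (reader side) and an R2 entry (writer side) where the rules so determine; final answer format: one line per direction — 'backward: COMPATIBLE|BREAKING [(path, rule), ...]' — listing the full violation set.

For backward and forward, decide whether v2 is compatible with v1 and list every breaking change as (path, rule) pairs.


backward: BREAKING [(attempts, R1), (attrs, R1), (attrs, R4), (seq, R1), (version, R1)]; forward: BREAKING [(attempts, R2), (seq, R1), (version, R1)]

each type pair in Order: writer, then reader
backward for Order (reader v2, writer v1):
  attrs: paired with writer attrs (list<float32> -> list<float32>; writer optional)
  id: paired with writer id (int64 -> int64; writer required)
  attempts: no writer-side match
  seq: paired with writer seq (int64 -> int64; writer optional)
  rating: paired with writer rating (float64 -> float64; writer required)
  primary: paired with writer archived (bool -> bool; writer required)
  version: paired with writer version (int64 -> int64; writer optional)
  R1 fires at attempts
  R1 fires at attrs
  R4 fires at attrs
  R1 fires at seq
  R1 fires at version
  => 5 violation(s): backward is BREAKING for Order
forward for Order (reader v1, writer v2):
  attrs: paired with writer attrs (list<float32> -> list<float32>; writer required)
  id: paired with writer id (int64 -> int64; writer required)
  seq: paired with writer seq (int64 -> int64; writer optional)
  rating: paired with writer rating (float64 -> float64; writer required)
  archived: paired with writer primary (bool -> bool; writer required)
  version: paired with writer version (int64 -> int64; writer optional)
  writer attempts: unknown to reader
  R2 fires at attempts
  R1 fires at seq
  R1 fires at version
  => 3 violation(s): forward is BREAKING for Order


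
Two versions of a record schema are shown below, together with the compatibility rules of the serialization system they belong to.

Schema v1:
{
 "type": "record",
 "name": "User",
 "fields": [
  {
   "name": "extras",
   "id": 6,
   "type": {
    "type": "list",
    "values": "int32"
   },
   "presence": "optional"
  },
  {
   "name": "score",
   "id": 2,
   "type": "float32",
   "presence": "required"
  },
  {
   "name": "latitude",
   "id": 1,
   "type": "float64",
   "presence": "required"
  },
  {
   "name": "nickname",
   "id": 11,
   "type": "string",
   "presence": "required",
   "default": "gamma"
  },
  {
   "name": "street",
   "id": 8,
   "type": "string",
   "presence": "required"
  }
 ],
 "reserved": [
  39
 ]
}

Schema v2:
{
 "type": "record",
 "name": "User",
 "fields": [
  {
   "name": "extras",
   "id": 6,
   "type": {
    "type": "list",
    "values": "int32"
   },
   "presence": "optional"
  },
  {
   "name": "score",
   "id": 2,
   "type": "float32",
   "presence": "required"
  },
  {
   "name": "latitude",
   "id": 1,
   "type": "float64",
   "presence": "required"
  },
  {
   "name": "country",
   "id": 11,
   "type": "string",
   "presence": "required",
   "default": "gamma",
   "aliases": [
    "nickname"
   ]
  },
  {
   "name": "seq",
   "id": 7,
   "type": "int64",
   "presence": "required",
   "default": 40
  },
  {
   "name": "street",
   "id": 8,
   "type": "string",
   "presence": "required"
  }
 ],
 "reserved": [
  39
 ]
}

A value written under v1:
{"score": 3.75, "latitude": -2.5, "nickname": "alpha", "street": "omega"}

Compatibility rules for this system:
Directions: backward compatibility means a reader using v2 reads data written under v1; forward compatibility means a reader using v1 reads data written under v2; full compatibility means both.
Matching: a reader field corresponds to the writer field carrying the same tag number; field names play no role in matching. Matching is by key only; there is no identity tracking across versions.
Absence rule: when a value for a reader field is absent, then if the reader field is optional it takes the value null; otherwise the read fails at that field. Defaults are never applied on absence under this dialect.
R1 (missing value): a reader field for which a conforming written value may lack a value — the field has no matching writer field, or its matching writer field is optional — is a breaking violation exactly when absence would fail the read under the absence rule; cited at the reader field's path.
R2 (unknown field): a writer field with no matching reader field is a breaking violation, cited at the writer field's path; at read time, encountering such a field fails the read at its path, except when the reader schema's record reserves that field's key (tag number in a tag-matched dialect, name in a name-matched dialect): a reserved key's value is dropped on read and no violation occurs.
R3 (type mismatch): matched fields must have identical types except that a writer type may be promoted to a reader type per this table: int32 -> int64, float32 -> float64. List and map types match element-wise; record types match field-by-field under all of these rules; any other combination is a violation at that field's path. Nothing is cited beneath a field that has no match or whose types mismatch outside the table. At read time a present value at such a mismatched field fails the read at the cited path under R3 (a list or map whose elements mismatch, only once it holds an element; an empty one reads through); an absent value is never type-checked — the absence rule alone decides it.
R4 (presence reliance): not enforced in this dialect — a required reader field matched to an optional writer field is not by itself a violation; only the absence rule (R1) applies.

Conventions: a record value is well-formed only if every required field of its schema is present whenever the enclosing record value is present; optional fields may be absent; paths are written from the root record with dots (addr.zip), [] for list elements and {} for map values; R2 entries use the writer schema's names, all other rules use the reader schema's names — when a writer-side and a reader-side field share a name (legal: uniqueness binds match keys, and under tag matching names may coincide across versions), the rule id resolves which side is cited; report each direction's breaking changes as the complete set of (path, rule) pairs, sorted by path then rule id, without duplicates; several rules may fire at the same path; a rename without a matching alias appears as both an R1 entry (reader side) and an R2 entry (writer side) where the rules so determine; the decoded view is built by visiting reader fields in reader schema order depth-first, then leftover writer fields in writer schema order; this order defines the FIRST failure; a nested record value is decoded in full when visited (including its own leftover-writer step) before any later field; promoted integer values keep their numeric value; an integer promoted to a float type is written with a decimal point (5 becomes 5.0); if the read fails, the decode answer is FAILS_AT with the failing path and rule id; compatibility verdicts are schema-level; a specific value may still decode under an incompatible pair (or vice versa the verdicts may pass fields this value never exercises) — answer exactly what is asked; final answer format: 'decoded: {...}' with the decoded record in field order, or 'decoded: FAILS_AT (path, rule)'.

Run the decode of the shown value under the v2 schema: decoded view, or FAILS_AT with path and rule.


each type pair in User: writer, then reader
decode (reader v2):
  extras := null (absent, optional -> null)
  score := 3.75
  latitude := -2.5
  country := "alpha" (from writer nickname)
  read fails at seq under R1 (no fill)
  => FAILS_AT (seq, R1)
ruling out the remaining User differences:
  renamed field nickname to country in record User (alias nickname declared on the renamed field) -> fires no rule on User under this dialect and leaves the result unchanged

decoded: FAILS_AT (seq, R1)


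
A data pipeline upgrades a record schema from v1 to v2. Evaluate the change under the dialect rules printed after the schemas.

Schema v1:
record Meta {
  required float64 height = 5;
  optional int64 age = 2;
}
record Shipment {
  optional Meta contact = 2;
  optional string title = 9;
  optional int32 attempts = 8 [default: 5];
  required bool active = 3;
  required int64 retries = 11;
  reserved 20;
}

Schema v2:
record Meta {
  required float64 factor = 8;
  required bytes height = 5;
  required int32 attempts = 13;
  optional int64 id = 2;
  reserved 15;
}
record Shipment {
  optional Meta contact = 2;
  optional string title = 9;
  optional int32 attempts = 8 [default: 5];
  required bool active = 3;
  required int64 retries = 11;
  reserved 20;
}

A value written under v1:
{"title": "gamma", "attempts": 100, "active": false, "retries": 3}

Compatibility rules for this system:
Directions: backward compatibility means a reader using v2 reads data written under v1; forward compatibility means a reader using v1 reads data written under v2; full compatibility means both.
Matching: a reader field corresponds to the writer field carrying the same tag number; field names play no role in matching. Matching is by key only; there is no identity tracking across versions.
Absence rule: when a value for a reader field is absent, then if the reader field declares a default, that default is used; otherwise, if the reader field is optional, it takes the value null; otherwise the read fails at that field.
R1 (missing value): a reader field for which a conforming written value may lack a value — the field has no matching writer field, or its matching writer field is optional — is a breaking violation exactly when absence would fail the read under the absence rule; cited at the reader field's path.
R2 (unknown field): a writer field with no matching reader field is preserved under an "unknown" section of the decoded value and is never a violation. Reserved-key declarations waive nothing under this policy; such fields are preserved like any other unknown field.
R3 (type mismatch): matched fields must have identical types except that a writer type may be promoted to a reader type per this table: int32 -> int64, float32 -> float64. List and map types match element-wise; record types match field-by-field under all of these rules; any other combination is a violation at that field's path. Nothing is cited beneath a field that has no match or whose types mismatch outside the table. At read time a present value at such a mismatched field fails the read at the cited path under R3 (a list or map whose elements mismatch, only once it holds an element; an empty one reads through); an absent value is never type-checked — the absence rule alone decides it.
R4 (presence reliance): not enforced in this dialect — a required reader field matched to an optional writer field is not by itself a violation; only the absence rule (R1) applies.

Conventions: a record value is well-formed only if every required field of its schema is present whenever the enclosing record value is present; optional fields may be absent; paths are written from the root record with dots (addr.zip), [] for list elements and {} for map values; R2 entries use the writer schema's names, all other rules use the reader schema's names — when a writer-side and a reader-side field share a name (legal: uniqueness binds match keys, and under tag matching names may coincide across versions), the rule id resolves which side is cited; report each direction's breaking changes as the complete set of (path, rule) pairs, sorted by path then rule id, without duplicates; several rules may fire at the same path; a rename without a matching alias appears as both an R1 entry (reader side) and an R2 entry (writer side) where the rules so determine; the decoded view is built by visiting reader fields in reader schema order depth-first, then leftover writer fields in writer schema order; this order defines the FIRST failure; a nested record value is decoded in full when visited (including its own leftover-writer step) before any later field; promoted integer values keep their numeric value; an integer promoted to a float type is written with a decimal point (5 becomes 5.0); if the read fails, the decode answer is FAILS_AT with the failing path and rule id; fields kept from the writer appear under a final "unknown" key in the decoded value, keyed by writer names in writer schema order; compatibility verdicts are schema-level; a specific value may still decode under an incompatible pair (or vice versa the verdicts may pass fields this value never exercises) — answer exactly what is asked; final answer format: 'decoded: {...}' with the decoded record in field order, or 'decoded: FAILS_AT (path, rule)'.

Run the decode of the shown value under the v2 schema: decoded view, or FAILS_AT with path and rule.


the writer's type comes first in each Shipment pair
migrating the Shipment value to v2:
  contact := null (not supplied -> null)
  title := "gamma"
  attempts := 100
  active := false
  retries := 3
  => decoded: {"contact": null, "title": "gamma", "attempts": 100, "active": false, "retries": 3}
ruling out the remaining Shipment differences:
  added field factor to record Meta: required float64, tag 8 (in v2 it sits immediately before height) -> a verdict-level change on Shipment — the shown value reads the same
  renamed field age to id in record Meta -> triggers nothing under the printed rules; the Shipment answer is the same either way
  added field attempts to record Meta: required int32, tag 13 (in v2 it sits immediately before id) -> a verdict-level change on Shipment — the shown value reads the same
  field height in record Meta: type float64 changed to bytes -> a verdict-level change on Shipment — the shown value reads the same

decoded: {"contact": null, "title": "gamma", "attempts": 100, "active": false, "retries": 3}


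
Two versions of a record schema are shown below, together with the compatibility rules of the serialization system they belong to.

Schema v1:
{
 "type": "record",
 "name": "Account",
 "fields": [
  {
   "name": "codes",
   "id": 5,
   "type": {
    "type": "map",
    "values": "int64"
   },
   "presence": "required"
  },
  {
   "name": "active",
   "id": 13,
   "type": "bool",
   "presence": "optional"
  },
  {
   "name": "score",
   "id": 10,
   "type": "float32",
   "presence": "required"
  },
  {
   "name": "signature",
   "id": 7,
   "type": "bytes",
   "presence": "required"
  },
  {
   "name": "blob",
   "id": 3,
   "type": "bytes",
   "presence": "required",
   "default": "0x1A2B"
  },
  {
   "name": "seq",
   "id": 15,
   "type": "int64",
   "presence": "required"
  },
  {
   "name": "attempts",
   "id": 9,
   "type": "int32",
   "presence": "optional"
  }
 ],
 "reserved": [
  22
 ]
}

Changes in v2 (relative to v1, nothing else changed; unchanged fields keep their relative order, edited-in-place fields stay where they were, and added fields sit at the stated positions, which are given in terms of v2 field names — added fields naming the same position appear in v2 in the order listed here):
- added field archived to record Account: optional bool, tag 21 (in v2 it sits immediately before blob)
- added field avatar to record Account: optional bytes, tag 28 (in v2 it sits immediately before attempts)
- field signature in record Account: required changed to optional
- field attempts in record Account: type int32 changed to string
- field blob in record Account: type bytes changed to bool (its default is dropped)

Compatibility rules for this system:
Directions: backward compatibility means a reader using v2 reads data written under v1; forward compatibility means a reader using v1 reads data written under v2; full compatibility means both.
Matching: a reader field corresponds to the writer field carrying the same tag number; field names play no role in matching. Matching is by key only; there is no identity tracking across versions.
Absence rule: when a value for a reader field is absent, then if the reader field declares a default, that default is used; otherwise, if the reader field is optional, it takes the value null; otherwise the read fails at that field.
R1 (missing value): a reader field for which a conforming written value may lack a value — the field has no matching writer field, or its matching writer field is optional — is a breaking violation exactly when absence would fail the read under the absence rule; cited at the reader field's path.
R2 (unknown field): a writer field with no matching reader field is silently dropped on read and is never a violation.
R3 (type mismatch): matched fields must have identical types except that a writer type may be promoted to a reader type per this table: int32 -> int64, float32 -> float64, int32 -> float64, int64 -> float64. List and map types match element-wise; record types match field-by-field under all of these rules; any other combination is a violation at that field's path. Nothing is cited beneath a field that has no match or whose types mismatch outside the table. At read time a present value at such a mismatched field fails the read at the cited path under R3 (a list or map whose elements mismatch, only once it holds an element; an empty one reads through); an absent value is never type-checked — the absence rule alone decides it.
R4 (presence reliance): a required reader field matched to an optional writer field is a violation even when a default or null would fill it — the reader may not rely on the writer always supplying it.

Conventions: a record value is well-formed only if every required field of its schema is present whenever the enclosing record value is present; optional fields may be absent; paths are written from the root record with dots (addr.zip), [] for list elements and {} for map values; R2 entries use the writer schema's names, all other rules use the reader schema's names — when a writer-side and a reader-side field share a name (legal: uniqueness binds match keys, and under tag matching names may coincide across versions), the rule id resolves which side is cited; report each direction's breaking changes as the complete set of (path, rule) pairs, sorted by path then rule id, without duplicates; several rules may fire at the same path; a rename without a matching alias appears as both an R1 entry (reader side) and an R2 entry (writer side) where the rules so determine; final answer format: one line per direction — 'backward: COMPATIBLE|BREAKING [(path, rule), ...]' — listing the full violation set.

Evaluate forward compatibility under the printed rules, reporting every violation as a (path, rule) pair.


each type pair in Account: writer, then reader
forward analysis of Account with v1 as reader and v2 as writer:
  codes: paired with writer codes (map<string, int64> -> map<string, int64>; writer required)
  active: paired with writer active (bool -> bool; writer optional)
  score: paired with writer score (float32 -> float32; writer required)
  signature: paired with writer signature (bytes -> bytes; writer optional)
  blob: paired with writer blob (bool -> bytes; writer required)
  seq: paired with writer seq (int64 -> int64; writer required)
  attempts: paired with writer attempts (string -> int32; writer optional)
  writer archived: unknown to reader
  writer avatar: unknown to reader
  violation R3 at attempts
  violation R3 at blob
  violation R1 at signature
  violation R4 at signature
  => forward verdict for Account: BREAKING, 4 violation(s)
the rest of the Account diff is inert for this question:
  added field avatar to record Account: optional bytes, tag 28 (in v2 it sits immediately before attempts) -> no rule fires on it in Account's dialect; the asked verdict holds
  added field archived to record Account: optional bool, tag 21 (in v2 it sits immediately before blob) -> no rule fires on it in Account's dialect; the asked verdict holds

forward: BREAKING [(attempts, R3), (blob, R3), (signature, R1), (signature, R4)]


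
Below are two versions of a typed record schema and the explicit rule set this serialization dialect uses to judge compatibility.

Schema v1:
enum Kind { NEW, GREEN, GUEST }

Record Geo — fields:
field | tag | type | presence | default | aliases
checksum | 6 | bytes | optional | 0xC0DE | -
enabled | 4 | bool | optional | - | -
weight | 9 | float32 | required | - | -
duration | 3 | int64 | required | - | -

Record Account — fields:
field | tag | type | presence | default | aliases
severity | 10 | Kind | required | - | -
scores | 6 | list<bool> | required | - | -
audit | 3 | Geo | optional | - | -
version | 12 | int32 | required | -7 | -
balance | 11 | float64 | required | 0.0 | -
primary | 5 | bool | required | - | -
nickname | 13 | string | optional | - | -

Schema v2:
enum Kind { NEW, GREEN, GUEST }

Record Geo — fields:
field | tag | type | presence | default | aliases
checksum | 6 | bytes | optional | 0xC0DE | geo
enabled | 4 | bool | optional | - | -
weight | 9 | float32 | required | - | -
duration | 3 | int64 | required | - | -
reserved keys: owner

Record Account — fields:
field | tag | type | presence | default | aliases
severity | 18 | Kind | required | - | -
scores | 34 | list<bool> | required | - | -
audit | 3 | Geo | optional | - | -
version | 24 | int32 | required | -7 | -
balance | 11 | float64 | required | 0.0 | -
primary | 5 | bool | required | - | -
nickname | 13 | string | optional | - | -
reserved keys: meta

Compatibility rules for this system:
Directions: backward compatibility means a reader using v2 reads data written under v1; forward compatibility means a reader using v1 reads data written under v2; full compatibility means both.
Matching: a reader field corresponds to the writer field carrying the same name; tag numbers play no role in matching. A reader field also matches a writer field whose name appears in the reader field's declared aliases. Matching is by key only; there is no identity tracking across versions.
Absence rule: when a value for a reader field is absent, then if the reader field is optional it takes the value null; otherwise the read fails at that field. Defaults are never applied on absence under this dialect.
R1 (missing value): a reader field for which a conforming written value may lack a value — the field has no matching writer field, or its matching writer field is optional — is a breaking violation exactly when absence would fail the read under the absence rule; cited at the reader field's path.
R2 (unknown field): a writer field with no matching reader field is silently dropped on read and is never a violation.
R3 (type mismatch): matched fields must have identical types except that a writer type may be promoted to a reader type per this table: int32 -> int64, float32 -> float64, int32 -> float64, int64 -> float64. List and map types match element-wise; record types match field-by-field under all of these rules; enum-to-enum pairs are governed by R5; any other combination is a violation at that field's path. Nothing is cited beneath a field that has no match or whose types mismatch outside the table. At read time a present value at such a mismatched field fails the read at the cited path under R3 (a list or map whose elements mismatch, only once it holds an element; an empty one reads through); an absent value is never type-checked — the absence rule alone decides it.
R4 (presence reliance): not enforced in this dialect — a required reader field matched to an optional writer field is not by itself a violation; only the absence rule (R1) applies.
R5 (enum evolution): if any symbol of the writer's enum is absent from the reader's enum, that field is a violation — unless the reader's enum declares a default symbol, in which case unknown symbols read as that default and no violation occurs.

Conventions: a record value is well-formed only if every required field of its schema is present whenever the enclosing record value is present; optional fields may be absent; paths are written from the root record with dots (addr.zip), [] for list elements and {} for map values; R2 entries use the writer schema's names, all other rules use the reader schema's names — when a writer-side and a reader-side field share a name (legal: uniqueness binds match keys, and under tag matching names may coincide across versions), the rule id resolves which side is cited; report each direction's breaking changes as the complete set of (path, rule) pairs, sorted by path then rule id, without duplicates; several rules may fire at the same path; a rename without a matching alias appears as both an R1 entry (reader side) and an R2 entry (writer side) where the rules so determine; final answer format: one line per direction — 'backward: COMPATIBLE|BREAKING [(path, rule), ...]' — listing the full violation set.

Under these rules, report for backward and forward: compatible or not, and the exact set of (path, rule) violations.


backward: COMPATIBLE []; forward: COMPATIBLE []

arrows below run writer -> reader for Account
backward analysis of Account with v2 as reader and v1 as writer:
  severity: paired with writer severity (Kind -> Kind; writer required)
  scores: paired with writer scores (list<bool> -> list<bool>; writer required)
  audit: paired with writer audit (Geo -> Geo; writer optional)
  version: paired with writer version (int32 -> int32; writer required)
  balance: paired with writer balance (float64 -> float64; writer required)
  primary: paired with writer primary (bool -> bool; writer required)
  nickname: paired with writer nickname (string -> string; writer optional)
  audit.checksum: paired with writer audit.checksum (bytes -> bytes; writer optional)
  audit.enabled: paired with writer audit.enabled (bool -> bool; writer optional)
  audit.weight: paired with writer audit.weight (float32 -> float32; writer required)
  audit.duration: paired with writer audit.duration (int64 -> int64; writer required)
  => backward: COMPATIBLE
forward analysis of Account with v1 as reader and v2 as writer:
  severity: paired with writer severity (Kind -> Kind; writer required)
  scores: paired with writer scores (list<bool> -> list<bool>; writer required)
  audit: paired with writer audit (Geo -> Geo; writer optional)
  version: paired with writer version (int32 -> int32; writer required)
  balance: paired with writer balance (float64 -> float64; writer required)
  primary: paired with writer primary (bool -> bool; writer required)
  nickname: paired with writer nickname (string -> string; writer optional)
  audit.checksum: paired with writer audit.checksum (bytes -> bytes; writer optional)
  audit.enabled: paired with writer audit.enabled (bool -> bool; writer optional)
  audit.weight: paired with writer audit.weight (float32 -> float32; writer required)
  audit.duration: paired with writer audit.duration (int64 -> int64; writer required)
  => forward: COMPATIBLE
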